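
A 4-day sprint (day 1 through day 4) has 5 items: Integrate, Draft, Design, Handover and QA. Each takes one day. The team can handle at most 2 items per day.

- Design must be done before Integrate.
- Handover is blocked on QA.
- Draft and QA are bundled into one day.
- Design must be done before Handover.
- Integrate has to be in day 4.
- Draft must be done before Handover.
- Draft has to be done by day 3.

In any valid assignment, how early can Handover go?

day 3

Precedence pushes Handover to at least day 2.
Handover at day 3 is achievable: Design in day 2; Integrate in day 4; Handover in day 3; Draft in day 1; QA in day 1.
Nothing earlier works — the capacity limit rule out every day before day 3.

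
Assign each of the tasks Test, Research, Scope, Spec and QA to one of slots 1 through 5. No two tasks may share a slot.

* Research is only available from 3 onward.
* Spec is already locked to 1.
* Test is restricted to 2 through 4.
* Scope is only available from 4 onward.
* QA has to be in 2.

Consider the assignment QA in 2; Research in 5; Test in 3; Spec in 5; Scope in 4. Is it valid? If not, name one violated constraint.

Scope is only available from 4 onward — holds.
Spec is already locked to 1 — violated.
No two tasks may share a slot — violated.
QA has to be in 2 — holds.
Research is only available from 3 onward — holds.
Test is restricted to 2 through 4 — holds.

Invalid. Spec is already locked to 1.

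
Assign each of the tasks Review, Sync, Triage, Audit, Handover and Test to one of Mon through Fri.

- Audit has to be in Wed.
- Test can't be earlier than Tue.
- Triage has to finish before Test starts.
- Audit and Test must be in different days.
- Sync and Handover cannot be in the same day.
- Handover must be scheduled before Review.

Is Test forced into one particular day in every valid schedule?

No

Test can be Tue (e.g. Sync=Tue; Test=Tue; Triage=Mon; Review=Tue; Audit=Wed; Handover=Mon) or Thu (e.g. Triage in Mon, Sync in Tue, Audit in Wed, Handover in Mon, Review in Tue, Test in Thu).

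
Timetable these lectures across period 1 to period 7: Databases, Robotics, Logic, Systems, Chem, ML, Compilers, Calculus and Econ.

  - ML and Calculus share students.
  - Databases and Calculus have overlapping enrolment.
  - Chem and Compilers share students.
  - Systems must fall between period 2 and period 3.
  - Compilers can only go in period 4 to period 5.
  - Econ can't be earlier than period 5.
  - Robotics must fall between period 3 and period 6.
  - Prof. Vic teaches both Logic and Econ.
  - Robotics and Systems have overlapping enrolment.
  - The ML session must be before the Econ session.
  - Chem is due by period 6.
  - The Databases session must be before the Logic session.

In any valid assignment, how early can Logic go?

period 2

Precedence pushes Logic to at least period 2.
Logic at period 2 is achievable: ML=period 1, Databases=period 1, Chem=period 1, Robotics=period 3, Systems=period 2, Calculus=period 2, Econ=period 5, Logic=period 2, Compilers=period 4.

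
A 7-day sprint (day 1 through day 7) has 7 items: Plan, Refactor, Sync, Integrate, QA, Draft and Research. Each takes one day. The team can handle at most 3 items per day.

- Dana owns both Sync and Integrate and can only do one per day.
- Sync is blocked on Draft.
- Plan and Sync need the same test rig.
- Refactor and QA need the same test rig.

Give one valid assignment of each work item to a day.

Draft -> day 1, Sync -> day 2, Refactor -> day 1, QA -> day 2, Research -> day 2, Plan -> day 1, Integrate -> day 3

Checking: Draft(day 1) before Sync(day 2); Refactor(day 1) != QA(day 2); Sync(day 2) != Integrate(day 3); Plan(day 1) != Sync(day 2); max 3 per day (cap 3).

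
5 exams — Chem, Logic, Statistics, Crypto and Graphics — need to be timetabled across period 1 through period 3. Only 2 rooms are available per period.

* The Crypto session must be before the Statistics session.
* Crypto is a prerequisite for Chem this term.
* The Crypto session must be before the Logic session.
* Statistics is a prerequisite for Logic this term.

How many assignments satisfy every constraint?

4

Enumerating: Chem -> period 2; Crypto -> period 1; Logic -> period 3; Statistics -> period 2; Graphics -> period 1 | Chem -> period 2, Graphics -> period 3, Statistics -> period 2, Crypto -> period 1, Logic -> period 3 | Crypto in period 1, Graphics in period 1, Chem in period 3, Logic in period 3, Statistics in period 2 | Logic -> period 3, Graphics -> period 2, Crypto -> period 1, Chem -> period 3, Statistics -> period 2.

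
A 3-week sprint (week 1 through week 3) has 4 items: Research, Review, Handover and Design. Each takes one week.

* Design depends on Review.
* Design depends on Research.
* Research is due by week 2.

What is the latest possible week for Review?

Downstream work caps Review at week 2.
Review at week 2 is achievable: Review in week 2, Handover in week 1, Research in week 1, Design in week 3.

week 2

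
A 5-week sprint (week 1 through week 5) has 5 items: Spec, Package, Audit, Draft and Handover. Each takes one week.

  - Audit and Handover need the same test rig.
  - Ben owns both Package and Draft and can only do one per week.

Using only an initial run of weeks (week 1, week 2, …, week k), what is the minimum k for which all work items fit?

2

Could 1 week be enough, i.e. nothing placed later than week 1? No: Handover can't share with Audit (week 1) → nothing is left.
So 1 week is not enough.
2 works (last occupied week: week 2): for example Draft -> week 2, Audit -> week 1, Handover -> week 2, Package -> week 1, Spec -> week 1.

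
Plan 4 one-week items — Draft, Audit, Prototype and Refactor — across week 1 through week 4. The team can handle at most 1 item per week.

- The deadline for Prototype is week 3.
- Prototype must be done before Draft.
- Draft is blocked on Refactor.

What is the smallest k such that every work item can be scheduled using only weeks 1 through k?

4 weeks

The precedence chain requires at least 2 distinct weeks.
With at most 1 per week and 4 work items, at least 4 weeks are needed.
4 works (last occupied week: week 4): for example Refactor=week 2, Prototype=week 1, Draft=week 3, Audit=week 4.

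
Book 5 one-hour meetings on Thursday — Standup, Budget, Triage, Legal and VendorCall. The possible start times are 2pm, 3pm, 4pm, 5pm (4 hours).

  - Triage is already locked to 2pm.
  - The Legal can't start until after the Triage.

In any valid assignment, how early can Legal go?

3pm

Precedence pushes Legal to at least 3pm.
Legal at 3pm is achievable: VendorCall -> 2pm, Legal -> 3pm, Standup -> 2pm, Triage -> 2pm, Budget -> 2pm.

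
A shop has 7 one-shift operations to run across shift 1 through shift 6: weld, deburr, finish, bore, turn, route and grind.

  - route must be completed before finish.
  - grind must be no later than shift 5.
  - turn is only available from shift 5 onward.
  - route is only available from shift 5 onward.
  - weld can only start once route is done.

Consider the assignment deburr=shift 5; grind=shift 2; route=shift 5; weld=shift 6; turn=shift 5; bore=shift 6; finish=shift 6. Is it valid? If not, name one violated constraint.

turn is only available from shift 5 onward — holds.
route is only available from shift 5 onward — holds.
weld can only start once route is done — holds.
route must be completed before finish — holds.
grind must be no later than shift 5 — holds.

Yes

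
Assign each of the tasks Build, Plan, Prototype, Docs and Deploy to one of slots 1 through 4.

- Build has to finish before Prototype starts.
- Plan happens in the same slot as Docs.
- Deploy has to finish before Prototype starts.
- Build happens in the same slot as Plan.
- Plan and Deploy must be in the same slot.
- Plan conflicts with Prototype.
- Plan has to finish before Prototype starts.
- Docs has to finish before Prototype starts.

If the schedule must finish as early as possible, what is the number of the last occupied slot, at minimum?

2

The precedence chain requires at least 2 distinct slots.
2 works (last occupied slot: 2): for example Prototype in 2, Docs in 1, Deploy in 1, Plan in 1, Build in 1.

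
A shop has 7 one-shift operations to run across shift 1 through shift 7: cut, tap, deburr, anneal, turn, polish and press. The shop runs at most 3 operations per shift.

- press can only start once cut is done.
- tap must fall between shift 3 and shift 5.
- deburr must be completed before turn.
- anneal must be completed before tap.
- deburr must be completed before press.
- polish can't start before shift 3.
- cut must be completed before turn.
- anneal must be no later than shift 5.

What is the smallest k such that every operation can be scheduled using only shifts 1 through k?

3

The precedence chain requires at least 2 distinct shifts.
With at most 3 per shift and 7 operations, at least 3 shifts are needed.
tap can't be placed before shift 3, so the schedule must run through at least shift 3.
3 works (last occupied shift: shift 3): for example press=shift 2; deburr=shift 1; polish=shift 3; anneal=shift 1; tap=shift 3; cut=shift 1; turn=shift 2.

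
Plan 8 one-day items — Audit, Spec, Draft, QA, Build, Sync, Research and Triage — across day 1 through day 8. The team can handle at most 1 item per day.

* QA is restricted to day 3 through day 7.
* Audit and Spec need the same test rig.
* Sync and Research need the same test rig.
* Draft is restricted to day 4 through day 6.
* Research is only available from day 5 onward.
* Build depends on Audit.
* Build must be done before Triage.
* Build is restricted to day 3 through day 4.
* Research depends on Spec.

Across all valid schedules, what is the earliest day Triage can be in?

day 4

Precedence pushes Triage to at least day 4.
Triage at day 4 is achievable: Sync in day 8, QA in day 7, Audit in day 1, Research in day 6, Spec in day 2, Triage in day 4, Build in day 3, Draft in day 5.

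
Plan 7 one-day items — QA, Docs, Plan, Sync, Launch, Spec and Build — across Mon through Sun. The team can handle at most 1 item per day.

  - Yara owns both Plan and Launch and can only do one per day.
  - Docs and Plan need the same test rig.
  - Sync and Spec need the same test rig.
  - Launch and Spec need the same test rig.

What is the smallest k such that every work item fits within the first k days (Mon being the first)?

With at most 1 per day and 7 work items, at least 7 days are needed.
7 works (last occupied day: Sun): for example Launch in Fri; Docs in Tue; Build in Sun; Spec in Sat; QA in Mon; Plan in Wed; Sync in Thu.

7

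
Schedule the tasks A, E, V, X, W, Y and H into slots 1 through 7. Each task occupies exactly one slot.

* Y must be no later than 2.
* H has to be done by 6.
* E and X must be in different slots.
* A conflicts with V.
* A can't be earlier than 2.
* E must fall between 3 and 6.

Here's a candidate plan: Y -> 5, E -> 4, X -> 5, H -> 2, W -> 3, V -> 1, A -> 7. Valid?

No — it violates: Y must be no later than 2

E and X must be in different slots — holds.
A can't be earlier than 2 — holds.
Y must be no later than 2 — violated.
A conflicts with V — holds.
H has to be done by 6 — holds.
E must fall between 3 and 6 — holds.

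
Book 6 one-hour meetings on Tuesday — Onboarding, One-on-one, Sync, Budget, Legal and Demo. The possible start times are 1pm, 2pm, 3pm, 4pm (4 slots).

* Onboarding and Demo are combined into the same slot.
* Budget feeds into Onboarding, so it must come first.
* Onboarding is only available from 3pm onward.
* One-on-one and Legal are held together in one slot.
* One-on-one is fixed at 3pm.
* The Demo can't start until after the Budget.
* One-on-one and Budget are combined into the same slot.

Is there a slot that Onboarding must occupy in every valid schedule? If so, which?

Onboarding is available from 3pm; precedence pushes Onboarding to at least 4pm.
So Onboarding is pinned to 4pm.

4pm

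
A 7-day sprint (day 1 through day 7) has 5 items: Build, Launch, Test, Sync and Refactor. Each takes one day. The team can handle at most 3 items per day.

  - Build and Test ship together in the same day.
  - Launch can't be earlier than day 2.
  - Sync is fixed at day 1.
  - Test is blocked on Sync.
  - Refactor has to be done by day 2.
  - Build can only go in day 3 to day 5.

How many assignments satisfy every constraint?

36

Splitting on Build: it can be day 3 (12), day 4 (12), day 5 (12). Listing each branch's schedules as (Launch, Test, Sync, Refactor) by day number:
Build=day 3: (2,3,1,1) (2,3,1,2) (3,3,1,1) (3,3,1,2) (4,3,1,1) (4,3,1,2) (5,3,1,1) (5,3,1,2) (6,3,1,1) (6,3,1,2) (7,3,1,1) (7,3,1,2) — 12.
Build=day 4: (2,4,1,1) (2,4,1,2) (3,4,1,1) (3,4,1,2) (4,4,1,1) (4,4,1,2) (5,4,1,1) (5,4,1,2) (6,4,1,1) (6,4,1,2) (7,4,1,1) (7,4,1,2) — 12.
Build=day 5: (2,5,1,1) (2,5,1,2) (3,5,1,1) (3,5,1,2) (4,5,1,1) (4,5,1,2) (5,5,1,1) (5,5,1,2) (6,5,1,1) (6,5,1,2) (7,5,1,1) (7,5,1,2) — 12.
Summing: 12 + 12 + 12 = 36.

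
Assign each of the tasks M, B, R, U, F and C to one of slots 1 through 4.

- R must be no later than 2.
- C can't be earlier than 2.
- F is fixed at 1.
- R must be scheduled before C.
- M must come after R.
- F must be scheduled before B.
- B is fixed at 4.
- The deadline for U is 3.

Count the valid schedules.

39

Splitting on M: it can be 2 (9), 3 (15), 4 (15). Listing each branch's schedules as (B, R, U, F, C):
M=2: (4,1,1,1,2) (4,1,1,1,3) (4,1,1,1,4) (4,1,2,1,2) (4,1,2,1,3) (4,1,2,1,4) (4,1,3,1,2) (4,1,3,1,3) (4,1,3,1,4) — 9.
M=3: (4,1,1,1,2) (4,1,1,1,3) (4,1,1,1,4) (4,1,2,1,2) (4,1,2,1,3) (4,1,2,1,4) (4,1,3,1,2) (4,1,3,1,3) (4,1,3,1,4) (4,2,1,1,3) (4,2,1,1,4) (4,2,2,1,3) (4,2,2,1,4) (4,2,3,1,3) (4,2,3,1,4) — 15.
M=4: (4,1,1,1,2) (4,1,1,1,3) (4,1,1,1,4) (4,1,2,1,2) (4,1,2,1,3) (4,1,2,1,4) (4,1,3,1,2) (4,1,3,1,3) (4,1,3,1,4) (4,2,1,1,3) (4,2,1,1,4) (4,2,2,1,3) (4,2,2,1,4) (4,2,3,1,3) (4,2,3,1,4) — 15.
Summing: 9 + 15 + 15 = 39.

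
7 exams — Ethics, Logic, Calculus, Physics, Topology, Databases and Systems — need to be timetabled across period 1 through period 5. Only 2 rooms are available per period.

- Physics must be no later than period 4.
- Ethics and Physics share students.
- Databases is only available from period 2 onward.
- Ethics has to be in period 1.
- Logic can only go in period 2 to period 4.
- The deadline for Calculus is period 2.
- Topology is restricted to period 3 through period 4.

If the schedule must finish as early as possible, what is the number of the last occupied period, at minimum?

With at most 2 per period and 7 exams, at least 4 periods are needed.
Topology can't be placed before period 3, so the schedule must run through at least period 3.
4 works (last occupied period: period 4): for example Topology=period 3, Physics=period 3, Systems=period 4, Logic=period 2, Calculus=period 1, Databases=period 2, Ethics=period 1.

4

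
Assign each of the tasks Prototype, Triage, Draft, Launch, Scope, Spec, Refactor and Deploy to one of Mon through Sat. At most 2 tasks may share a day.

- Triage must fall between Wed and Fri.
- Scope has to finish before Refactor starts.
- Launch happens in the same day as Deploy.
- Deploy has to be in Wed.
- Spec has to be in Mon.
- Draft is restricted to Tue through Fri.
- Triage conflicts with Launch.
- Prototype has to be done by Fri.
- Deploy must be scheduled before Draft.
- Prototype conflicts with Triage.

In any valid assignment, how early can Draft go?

Draft is available from Tue; precedence pushes Draft to at least Thu; Draft's own window allows nothing later than Fri.
Draft at Thu is achievable: Scope=Tue; Triage=Thu; Spec=Mon; Prototype=Mon; Refactor=Fri; Draft=Thu; Launch=Wed; Deploy=Wed.

Thu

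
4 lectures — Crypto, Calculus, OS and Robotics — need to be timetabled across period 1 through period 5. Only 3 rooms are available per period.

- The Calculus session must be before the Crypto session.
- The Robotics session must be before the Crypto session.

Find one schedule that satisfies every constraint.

OS in period 1, Crypto in period 2, Calculus in period 1, Robotics in period 1

Checking: Calculus(period 1) before Crypto(period 2); Robotics(period 1) before Crypto(period 2); max 3 per period (cap 3).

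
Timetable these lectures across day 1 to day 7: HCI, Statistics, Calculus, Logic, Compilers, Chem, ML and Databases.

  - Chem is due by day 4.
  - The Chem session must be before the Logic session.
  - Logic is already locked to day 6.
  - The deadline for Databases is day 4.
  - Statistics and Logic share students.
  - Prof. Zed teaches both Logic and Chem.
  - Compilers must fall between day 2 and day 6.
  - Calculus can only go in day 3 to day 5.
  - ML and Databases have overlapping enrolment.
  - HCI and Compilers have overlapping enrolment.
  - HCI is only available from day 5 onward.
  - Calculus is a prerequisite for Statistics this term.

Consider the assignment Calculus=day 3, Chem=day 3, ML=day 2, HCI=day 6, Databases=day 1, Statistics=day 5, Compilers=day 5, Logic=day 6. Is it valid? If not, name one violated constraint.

Calculus is a prerequisite for Statistics this term — holds.
Compilers must fall between day 2 and day 6 — holds.
HCI and Compilers have overlapping enrolment — holds.
Calculus can only go in day 3 to day 5 — holds.
Chem is due by day 4 — holds.
Logic is already locked to day 6 — holds.
Statistics and Logic share students — holds.
Prof. Zed teaches both Logic and Chem — holds.
ML and Databases have overlapping enrolment — holds.
The deadline for Databases is day 4 — holds.
HCI is only available from day 5 onward — holds.
The Chem session must be before the Logic session — holds.

Yes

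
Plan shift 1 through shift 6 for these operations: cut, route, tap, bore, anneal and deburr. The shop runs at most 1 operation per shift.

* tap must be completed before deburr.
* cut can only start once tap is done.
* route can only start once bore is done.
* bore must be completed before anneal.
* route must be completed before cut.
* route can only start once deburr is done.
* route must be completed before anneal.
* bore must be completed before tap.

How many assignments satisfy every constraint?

Enumerating: anneal -> shift 6, bore -> shift 1, deburr -> shift 3, cut -> shift 5, tap -> shift 2, route -> shift 4 | anneal -> shift 5, bore -> shift 1, route -> shift 4, deburr -> shift 3, cut -> shift 6, tap -> shift 2.

2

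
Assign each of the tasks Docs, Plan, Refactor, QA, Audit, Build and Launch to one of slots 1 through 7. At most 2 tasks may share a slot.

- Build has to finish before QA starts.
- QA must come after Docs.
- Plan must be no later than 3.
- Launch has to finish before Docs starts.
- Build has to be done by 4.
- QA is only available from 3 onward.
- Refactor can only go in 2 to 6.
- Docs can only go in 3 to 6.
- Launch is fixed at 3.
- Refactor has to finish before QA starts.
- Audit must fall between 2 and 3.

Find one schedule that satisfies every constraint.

Build in 1, Plan in 1, Launch in 3, Docs in 4, Audit in 2, Refactor in 2, QA in 5

Checking: Refactor(2) before QA(5); Launch(3) before Docs(4); Docs(4) before QA(5); Build(1) before QA(5); Build=1 in [1,4]; Refactor=2 in [2,6]; Launch=3 in [3,3]; Audit=2 in [2,3]; Plan=1 in [1,3]; QA=5 in [3,7]; Docs=4 in [3,6]; max 2 per slot (cap 2).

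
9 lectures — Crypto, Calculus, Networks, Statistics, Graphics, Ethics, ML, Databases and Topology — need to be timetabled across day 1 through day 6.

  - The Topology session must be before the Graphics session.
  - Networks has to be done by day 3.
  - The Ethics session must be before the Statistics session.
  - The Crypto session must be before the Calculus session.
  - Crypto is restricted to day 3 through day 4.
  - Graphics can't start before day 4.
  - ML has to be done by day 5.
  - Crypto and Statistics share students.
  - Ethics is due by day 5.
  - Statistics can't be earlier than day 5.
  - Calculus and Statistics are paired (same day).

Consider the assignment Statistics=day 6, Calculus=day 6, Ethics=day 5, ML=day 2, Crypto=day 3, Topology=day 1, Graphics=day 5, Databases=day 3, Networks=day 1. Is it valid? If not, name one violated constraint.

Yes, all constraints hold

The Crypto session must be before the Calculus session — holds.
The Ethics session must be before the Statistics session — holds.
ML has to be done by day 5 — holds.
Statistics can't be earlier than day 5 — holds.
Graphics can't start before day 4 — holds.
Crypto is restricted to day 3 through day 4 — holds.
Calculus and Statistics are paired (same day) — holds.
Ethics is due by day 5 — holds.
Crypto and Statistics share students — holds.
Networks has to be done by day 3 — holds.
The Topology session must be before the Graphics session — holds.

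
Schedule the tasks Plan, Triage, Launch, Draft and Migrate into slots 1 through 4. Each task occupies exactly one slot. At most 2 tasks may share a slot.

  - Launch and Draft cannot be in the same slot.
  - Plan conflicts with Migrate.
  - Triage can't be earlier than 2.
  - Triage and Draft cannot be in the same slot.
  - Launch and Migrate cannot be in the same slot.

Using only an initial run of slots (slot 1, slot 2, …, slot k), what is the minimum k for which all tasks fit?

With at most 2 per slot and 5 tasks, at least 3 slots are needed.
Triage can't be placed before 2, so the schedule must run through at least slot 2.
3 works (last occupied slot: 3): for example Draft -> 3, Triage -> 2, Launch -> 1, Migrate -> 2, Plan -> 1.

3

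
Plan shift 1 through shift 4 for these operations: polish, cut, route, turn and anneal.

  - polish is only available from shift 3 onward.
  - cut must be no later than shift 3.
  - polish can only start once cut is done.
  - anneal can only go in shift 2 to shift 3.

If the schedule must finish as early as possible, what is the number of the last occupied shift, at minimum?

3

The precedence chain requires at least 2 distinct shifts.
polish can't be placed before shift 3, so the schedule must run through at least shift 3.
3 works (last occupied shift: shift 3): for example turn in shift 1; cut in shift 1; route in shift 1; polish in shift 3; anneal in shift 2.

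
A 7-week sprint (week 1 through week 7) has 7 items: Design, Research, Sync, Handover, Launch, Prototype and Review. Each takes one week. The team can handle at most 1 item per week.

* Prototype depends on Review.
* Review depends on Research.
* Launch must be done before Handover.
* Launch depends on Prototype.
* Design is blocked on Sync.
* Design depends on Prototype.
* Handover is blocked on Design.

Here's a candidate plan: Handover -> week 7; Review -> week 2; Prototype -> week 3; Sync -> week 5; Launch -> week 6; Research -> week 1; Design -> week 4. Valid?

No — it violates: Design is blocked on Sync

Handover is blocked on Design — holds.
Design is blocked on Sync — violated.
The team can handle at most 1 item per week — holds.
Design depends on Prototype — holds.
Launch depends on Prototype — holds.
Review depends on Research — holds.
Prototype depends on Review — holds.
Launch must be done before Handover — holds.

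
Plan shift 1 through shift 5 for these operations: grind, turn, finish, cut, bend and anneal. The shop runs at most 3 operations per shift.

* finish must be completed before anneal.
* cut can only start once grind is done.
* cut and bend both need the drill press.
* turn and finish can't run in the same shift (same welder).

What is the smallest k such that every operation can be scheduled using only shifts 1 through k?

2

The precedence chain requires at least 2 distinct shifts.
With at most 3 per shift and 6 operations, at least 2 shifts are needed.
2 works (last occupied shift: shift 2): for example turn=shift 2, anneal=shift 2, grind=shift 1, cut=shift 2, bend=shift 1, finish=shift 1.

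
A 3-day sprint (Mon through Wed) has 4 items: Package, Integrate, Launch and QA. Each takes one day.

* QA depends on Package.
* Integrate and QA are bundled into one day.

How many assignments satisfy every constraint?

Splitting on Package: it can be Mon (6), Tue (3). Listing each branch's schedules as (Integrate, Launch, QA):
Package=Mon: (Tue,Mon,Tue) (Tue,Tue,Tue) (Tue,Wed,Tue) (Wed,Mon,Wed) (Wed,Tue,Wed) (Wed,Wed,Wed) — 6.
Package=Tue: (Wed,Mon,Wed) (Wed,Tue,Wed) (Wed,Wed,Wed) — 3.
Summing: 6 + 3 = 9.

9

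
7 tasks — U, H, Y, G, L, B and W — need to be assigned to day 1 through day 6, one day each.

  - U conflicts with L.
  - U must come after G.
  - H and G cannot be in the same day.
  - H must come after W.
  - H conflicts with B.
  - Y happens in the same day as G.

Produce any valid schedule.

B -> day 1; U -> day 2; L -> day 1; W -> day 1; G -> day 1; H -> day 2; Y -> day 1

Checking: W(day 1) before H(day 2); G(day 1) before U(day 2); H(day 2) != G(day 1); H(day 2) != B(day 1); U(day 2) != L(day 1); Y = G = day 1.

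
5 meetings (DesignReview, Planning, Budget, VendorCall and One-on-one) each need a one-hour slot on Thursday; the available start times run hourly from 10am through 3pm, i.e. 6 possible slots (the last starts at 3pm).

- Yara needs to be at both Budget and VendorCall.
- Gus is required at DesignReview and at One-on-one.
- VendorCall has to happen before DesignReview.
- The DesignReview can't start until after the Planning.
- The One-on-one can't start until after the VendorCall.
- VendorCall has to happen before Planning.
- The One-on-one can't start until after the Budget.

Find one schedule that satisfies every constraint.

Planning=11am, One-on-one=1pm, VendorCall=10am, DesignReview=12pm, Budget=11am

Checking: Budget(11am) before One-on-one(1pm); VendorCall(10am) before Planning(11am); Planning(11am) before DesignReview(12pm); VendorCall(10am) before One-on-one(1pm); VendorCall(10am) before DesignReview(12pm); DesignReview(12pm) != One-on-one(1pm); Budget(11am) != VendorCall(10am).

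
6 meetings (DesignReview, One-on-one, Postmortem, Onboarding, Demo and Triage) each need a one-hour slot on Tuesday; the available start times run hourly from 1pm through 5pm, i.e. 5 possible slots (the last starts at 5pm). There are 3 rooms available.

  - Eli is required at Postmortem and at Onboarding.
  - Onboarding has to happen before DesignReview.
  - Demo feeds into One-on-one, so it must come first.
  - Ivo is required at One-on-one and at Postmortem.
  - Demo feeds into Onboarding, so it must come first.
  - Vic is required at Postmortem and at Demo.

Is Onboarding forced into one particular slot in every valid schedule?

Onboarding can be 2pm (e.g. Postmortem=3pm; Triage=1pm; Demo=1pm; DesignReview=3pm; Onboarding=2pm; One-on-one=2pm) or 3pm (e.g. One-on-one=2pm, Triage=1pm, Demo=1pm, DesignReview=4pm, Onboarding=3pm, Postmortem=4pm).

No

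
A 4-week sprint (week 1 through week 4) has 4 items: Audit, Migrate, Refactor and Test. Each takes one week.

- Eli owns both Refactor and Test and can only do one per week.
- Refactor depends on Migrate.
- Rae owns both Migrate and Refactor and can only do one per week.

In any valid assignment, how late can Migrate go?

Downstream work caps Migrate at week 3.
Migrate at week 3 is achievable: Migrate=week 3; Test=week 1; Refactor=week 4; Audit=week 1.

week 3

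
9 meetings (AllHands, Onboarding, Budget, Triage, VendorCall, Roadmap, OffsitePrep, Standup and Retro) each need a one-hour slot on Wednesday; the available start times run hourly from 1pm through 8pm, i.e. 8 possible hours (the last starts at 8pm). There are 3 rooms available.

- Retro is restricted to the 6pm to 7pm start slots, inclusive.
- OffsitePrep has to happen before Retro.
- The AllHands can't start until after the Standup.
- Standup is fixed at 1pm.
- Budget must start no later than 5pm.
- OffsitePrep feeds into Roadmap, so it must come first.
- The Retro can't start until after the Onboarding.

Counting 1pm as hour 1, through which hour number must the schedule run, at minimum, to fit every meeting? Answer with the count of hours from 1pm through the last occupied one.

6 hours

The precedence chain requires at least 2 distinct hours.
With at most 3 per hour and 9 meetings, at least 3 hours are needed.
Retro can't be placed before 6pm — that is hour 6 counting from 1pm — so the schedule must run through at least 6 hours.
6 works (last occupied hour: 6pm): for example Retro -> 6pm; Standup -> 1pm; Budget -> 1pm; VendorCall -> 3pm; OffsitePrep -> 1pm; Onboarding -> 2pm; Triage -> 3pm; AllHands -> 2pm; Roadmap -> 2pm.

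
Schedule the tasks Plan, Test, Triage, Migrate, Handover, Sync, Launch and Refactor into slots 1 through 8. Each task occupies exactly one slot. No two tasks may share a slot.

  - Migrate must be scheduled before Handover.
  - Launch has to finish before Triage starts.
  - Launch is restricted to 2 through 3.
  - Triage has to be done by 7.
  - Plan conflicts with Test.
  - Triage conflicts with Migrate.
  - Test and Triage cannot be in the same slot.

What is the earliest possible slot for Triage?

Precedence pushes Triage to at least 3; Triage's own window allows nothing later than 7.
Triage at 3 is achievable: Refactor in 8; Migrate in 1; Plan in 5; Sync in 7; Test in 6; Launch in 2; Triage in 3; Handover in 4.

3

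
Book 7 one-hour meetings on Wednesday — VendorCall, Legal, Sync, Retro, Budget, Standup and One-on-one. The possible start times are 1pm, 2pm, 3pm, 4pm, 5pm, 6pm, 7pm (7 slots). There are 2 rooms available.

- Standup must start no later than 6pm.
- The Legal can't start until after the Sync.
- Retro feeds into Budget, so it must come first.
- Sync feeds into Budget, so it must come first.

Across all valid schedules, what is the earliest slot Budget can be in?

2pm

Precedence pushes Budget to at least 2pm.
Budget at 2pm is achievable: Retro -> 1pm; VendorCall -> 3pm; Sync -> 1pm; Legal -> 3pm; Budget -> 2pm; Standup -> 2pm; One-on-one -> 4pm.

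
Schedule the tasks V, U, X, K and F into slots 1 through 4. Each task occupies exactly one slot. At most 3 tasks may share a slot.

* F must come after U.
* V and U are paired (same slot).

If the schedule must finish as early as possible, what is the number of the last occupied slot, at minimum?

slot 2

The precedence chain requires at least 2 distinct slots.
With at most 3 per slot and 5 tasks, at least 2 slots are needed.
2 works (last occupied slot: 2): for example K=2; F=2; V=1; X=1; U=1.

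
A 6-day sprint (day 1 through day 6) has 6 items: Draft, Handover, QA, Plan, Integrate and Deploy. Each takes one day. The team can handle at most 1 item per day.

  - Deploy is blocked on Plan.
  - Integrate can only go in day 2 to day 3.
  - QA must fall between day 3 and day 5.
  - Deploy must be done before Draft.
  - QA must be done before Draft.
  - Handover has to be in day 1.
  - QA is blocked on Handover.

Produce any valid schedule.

Handover -> day 1, Deploy -> day 5, Draft -> day 6, Integrate -> day 2, QA -> day 3, Plan -> day 4

Checking: Plan(day 4) before Deploy(day 5); Deploy(day 5) before Draft(day 6); Handover(day 1) before QA(day 3); QA(day 3) before Draft(day 6); Handover=day 1 in [day 1,day 1]; QA=day 3 in [day 3,day 5]; Integrate=day 2 in [day 2,day 3]; max 1 per day (cap 1).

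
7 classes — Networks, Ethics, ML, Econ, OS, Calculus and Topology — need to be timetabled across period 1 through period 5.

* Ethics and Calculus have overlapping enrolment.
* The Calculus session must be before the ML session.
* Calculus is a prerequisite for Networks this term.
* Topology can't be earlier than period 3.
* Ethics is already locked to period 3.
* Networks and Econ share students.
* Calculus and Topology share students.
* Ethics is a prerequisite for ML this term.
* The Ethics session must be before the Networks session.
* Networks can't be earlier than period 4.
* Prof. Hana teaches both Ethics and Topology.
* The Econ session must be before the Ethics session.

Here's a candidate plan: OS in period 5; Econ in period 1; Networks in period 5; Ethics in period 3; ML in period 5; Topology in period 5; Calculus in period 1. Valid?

Yes, all constraints hold

Ethics and Calculus have overlapping enrolment — holds.
Calculus and Topology share students — holds.
Ethics is a prerequisite for ML this term — holds.
The Calculus session must be before the ML session — holds.
Ethics is already locked to period 3 — holds.
Prof. Hana teaches both Ethics and Topology — holds.
Topology can't be earlier than period 3 — holds.
The Ethics session must be before the Networks session — holds.
The Econ session must be before the Ethics session — holds.
Networks can't be earlier than period 4 — holds.
Networks and Econ share students — holds.
Calculus is a prerequisite for Networks this term — holds.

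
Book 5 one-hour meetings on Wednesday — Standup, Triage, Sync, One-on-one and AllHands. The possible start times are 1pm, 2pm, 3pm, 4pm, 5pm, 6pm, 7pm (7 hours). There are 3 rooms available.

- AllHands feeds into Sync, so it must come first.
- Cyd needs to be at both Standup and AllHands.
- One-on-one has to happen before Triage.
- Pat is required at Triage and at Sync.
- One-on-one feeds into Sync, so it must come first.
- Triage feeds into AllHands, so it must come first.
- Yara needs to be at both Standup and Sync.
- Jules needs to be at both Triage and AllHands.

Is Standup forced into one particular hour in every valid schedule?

No

Standup can be 1pm (e.g. One-on-one in 1pm; Sync in 4pm; AllHands in 3pm; Triage in 2pm; Standup in 1pm) or 2pm (e.g. Sync=4pm, AllHands=3pm, One-on-one=1pm, Standup=2pm, Triage=2pm).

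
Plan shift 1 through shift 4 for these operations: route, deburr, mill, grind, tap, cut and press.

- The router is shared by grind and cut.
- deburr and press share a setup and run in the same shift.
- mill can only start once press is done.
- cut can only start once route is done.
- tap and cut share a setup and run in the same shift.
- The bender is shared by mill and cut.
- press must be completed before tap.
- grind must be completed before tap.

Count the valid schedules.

Splitting on route: it can be shift 1 (17), shift 2 (15), shift 3 (9). Listing each branch's schedules as (deburr, mill, grind, tap, cut, press) by shift number:
route=shift 1: (1,2,1,3,3,1) (1,2,1,4,4,1) (1,2,2,3,3,1) (1,2,2,4,4,1) (1,2,3,4,4,1) (1,3,1,2,2,1) (1,3,1,4,4,1) (1,3,2,4,4,1) (1,3,3,4,4,1) (1,4,1,2,2,1) (1,4,1,3,3,1) (1,4,2,3,3,1) (2,3,1,4,4,2) (2,3,2,4,4,2) (2,3,3,4,4,2) (2,4,1,3,3,2) (2,4,2,3,3,2) — 17.
route=shift 2: (1,2,1,3,3,1) (1,2,1,4,4,1) (1,2,2,3,3,1) (1,2,2,4,4,1) (1,2,3,4,4,1) (1,3,1,4,4,1) (1,3,2,4,4,1) (1,3,3,4,4,1) (1,4,1,3,3,1) (1,4,2,3,3,1) (2,3,1,4,4,2) (2,3,2,4,4,2) (2,3,3,4,4,2) (2,4,1,3,3,2) (2,4,2,3,3,2) — 15.
route=shift 3: (1,2,1,4,4,1) (1,2,2,4,4,1) (1,2,3,4,4,1) (1,3,1,4,4,1) (1,3,2,4,4,1) (1,3,3,4,4,1) (2,3,1,4,4,2) (2,3,2,4,4,2) (2,3,3,4,4,2) — 9.
Summing: 17 + 15 + 9 = 41.

41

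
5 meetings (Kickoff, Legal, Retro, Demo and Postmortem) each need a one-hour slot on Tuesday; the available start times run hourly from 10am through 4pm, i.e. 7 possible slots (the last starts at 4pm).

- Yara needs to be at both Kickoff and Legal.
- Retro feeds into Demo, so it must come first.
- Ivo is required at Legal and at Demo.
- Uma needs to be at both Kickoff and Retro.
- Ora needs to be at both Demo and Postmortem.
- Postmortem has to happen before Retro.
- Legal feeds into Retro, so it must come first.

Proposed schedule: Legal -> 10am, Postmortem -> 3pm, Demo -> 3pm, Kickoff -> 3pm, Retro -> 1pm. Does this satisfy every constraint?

Yara needs to be at both Kickoff and Legal — holds.
Uma needs to be at both Kickoff and Retro — holds.
Ora needs to be at both Demo and Postmortem — violated.
Postmortem has to happen before Retro — violated.
Retro feeds into Demo, so it must come first — holds.
Ivo is required at Legal and at Demo — holds.
Legal feeds into Retro, so it must come first — holds.

No. Ora needs to be at both Demo and Postmortem is not satisfied.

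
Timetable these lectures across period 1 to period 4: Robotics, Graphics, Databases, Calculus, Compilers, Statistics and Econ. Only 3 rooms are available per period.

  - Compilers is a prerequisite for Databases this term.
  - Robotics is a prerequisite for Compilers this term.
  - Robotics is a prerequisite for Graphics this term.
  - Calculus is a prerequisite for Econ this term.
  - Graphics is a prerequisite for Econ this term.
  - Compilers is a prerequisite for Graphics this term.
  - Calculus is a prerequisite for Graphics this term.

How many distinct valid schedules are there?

16

Splitting on Databases: it can be period 3 (8), period 4 (8). Listing each branch's schedules as (Robotics, Graphics, Calculus, Compilers, Statistics, Econ) by period number:
Databases=period 3: (1,3,1,2,1,4) (1,3,1,2,2,4) (1,3,1,2,3,4) (1,3,1,2,4,4) (1,3,2,2,1,4) (1,3,2,2,2,4) (1,3,2,2,3,4) (1,3,2,2,4,4) — 8.
Databases=period 4: (1,3,1,2,1,4) (1,3,1,2,2,4) (1,3,1,2,3,4) (1,3,1,2,4,4) (1,3,2,2,1,4) (1,3,2,2,2,4) (1,3,2,2,3,4) (1,3,2,2,4,4) — 8.
Summing: 8 + 8 = 16.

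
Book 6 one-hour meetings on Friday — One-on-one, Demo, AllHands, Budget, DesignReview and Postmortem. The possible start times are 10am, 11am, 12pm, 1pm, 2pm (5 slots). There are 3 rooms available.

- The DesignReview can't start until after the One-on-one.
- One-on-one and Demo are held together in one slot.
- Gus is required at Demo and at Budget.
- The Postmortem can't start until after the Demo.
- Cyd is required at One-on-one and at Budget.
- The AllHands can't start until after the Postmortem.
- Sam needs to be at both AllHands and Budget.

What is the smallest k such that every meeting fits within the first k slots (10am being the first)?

The precedence chain requires at least 3 distinct slots.
With at most 3 per slot and 6 meetings, at least 2 slots are needed.
3 works (last occupied slot: 12pm): for example Budget=11am; DesignReview=11am; Demo=10am; AllHands=12pm; One-on-one=10am; Postmortem=11am.

3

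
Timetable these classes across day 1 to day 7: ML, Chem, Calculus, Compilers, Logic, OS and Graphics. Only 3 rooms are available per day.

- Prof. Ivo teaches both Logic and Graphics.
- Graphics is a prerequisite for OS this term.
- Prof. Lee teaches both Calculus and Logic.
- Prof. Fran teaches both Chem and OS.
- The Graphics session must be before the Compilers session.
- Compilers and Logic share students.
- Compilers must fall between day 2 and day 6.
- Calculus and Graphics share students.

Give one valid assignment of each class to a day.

ML=day 1; Chem=day 1; OS=day 2; Logic=day 3; Calculus=day 2; Graphics=day 1; Compilers=day 2

Checking: Graphics(day 1) before OS(day 2); Graphics(day 1) before Compilers(day 2); Calculus(day 2) != Logic(day 3); Chem(day 1) != OS(day 2); Logic(day 3) != Graphics(day 1); Calculus(day 2) != Graphics(day 1); Compilers(day 2) != Logic(day 3); Compilers=day 2 in [day 2,day 6]; max 3 per day (cap 3).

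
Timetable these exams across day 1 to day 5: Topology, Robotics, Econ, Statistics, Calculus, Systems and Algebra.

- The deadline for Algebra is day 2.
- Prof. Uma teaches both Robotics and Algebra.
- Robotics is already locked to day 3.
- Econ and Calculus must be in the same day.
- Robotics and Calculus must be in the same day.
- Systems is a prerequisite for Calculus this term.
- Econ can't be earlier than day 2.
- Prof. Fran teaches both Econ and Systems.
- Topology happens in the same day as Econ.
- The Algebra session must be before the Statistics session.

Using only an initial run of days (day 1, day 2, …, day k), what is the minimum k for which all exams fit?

3

The precedence chain requires at least 2 distinct days.
Robotics can't be placed before day 3, so the schedule must run through at least day 3.
3 works (last occupied day: day 3): for example Econ -> day 3; Algebra -> day 1; Robotics -> day 3; Systems -> day 1; Statistics -> day 2; Topology -> day 3; Calculus -> day 3.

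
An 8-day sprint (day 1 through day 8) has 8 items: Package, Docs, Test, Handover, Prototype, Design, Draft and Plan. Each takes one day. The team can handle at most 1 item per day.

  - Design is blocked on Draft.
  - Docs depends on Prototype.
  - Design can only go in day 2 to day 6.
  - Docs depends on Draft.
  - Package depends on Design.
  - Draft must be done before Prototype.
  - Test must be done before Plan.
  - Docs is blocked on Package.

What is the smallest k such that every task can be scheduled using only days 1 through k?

The precedence chain requires at least 4 distinct days.
With at most 1 per day and 8 tasks, at least 8 days are needed.
8 works (last occupied day: day 8): for example Docs -> day 5, Test -> day 6, Design -> day 2, Plan -> day 7, Package -> day 3, Prototype -> day 4, Draft -> day 1, Handover -> day 8.

8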